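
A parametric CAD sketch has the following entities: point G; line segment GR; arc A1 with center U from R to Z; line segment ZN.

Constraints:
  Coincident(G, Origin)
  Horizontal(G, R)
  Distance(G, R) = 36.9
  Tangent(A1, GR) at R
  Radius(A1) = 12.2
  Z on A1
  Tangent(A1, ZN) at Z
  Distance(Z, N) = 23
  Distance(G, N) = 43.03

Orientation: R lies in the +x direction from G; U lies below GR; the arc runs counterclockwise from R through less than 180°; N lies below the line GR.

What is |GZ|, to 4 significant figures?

27.56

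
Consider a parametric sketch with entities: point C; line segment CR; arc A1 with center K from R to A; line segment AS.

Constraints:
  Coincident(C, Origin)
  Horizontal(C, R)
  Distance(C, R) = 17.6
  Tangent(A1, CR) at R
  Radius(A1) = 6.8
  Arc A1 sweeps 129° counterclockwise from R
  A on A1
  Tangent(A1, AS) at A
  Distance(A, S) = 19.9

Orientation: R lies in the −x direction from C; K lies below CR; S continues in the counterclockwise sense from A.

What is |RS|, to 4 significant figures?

27.51

On A1, R sits at bearing 90° from K; a 129° counterclockwise sweep puts A at bearing 219°, so A = K + 6.8·(cos 219°, sin 219°) = (-22.88, -11.08). The tangent condition forces KA to be normal to AS, so AS runs along (−sin 219°, cos 219°); with |AS| = 19.9, S = (-10.36, -26.54). Then |RS| = |S − R| = 27.51.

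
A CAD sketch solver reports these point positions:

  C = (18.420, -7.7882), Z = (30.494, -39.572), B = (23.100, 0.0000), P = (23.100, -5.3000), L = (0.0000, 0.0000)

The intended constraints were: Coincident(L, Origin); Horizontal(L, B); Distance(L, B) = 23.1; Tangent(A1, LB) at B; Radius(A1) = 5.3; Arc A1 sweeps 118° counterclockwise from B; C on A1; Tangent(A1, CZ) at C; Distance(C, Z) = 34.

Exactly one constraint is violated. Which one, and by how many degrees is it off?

Tangent(A1, CZ) at C — off by 7.20°.

L = (0.00, 0.00) ✓; L.y = 0.00, B.y = 0.00 ✓; |LB| = 23.10 ✓; ∠(PB, BL) = 90.00° ✓; |PB| = 5.300 ✓; bearing(P→C) − bearing(P→B) = 118.0° ✓; |PC| = 5.300 ✓; ∠(PC, CZ) = 97.20° ✗; |CZ| = 34.00 ✓.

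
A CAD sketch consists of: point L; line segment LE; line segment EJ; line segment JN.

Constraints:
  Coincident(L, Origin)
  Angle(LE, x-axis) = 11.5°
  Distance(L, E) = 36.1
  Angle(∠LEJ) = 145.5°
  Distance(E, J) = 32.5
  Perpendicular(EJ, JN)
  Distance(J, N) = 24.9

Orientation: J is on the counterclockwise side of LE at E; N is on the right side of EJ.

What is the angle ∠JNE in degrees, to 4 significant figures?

52.54°

∠LEJ = 145.5°, so EJ runs at 11.5° + (180° − 145.5°) = 46.00° from the x-axis; with |EJ| = 32.5, J = E + 32.5·(cos 46.00°, sin 46.00°) = (57.95, 30.58). The perpendicularity gives JN at right angles to EJ; with |JN| = 24.9 on the right of EJ, N = J + 24.9·(0.7193, -0.6947) = (75.86, 13.28). Then cos ∠JNE = NJ·NE / (|NJ||NE|), giving 52.54°.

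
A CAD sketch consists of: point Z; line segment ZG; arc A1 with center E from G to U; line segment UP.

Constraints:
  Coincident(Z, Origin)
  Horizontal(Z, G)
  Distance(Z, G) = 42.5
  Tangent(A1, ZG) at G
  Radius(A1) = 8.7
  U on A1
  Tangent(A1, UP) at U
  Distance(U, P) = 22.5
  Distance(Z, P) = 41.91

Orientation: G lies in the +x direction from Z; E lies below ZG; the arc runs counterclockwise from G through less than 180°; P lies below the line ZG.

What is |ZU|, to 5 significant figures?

34.685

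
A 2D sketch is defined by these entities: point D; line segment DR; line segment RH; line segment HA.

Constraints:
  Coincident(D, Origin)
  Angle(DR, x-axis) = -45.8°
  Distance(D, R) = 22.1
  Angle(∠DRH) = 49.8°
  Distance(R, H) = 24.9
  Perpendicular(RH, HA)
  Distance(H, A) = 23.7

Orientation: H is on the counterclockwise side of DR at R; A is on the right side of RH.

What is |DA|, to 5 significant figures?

41.950

∠DRH = 49.8°, so RH runs at -45.8° + (180° − 49.8°) = 84.400° from the x-axis; with |RH| = 24.9, H = R + 24.9·(cos 84.400°, sin 84.400°) = (17.837, 8.9374). RH is perpendicular to HA; with |HA| = 23.7 on the right of RH, A = H + 23.7·(0.99523, -0.097583) = (41.424, 6.6247). Then |DA| = |A − D| = 41.950.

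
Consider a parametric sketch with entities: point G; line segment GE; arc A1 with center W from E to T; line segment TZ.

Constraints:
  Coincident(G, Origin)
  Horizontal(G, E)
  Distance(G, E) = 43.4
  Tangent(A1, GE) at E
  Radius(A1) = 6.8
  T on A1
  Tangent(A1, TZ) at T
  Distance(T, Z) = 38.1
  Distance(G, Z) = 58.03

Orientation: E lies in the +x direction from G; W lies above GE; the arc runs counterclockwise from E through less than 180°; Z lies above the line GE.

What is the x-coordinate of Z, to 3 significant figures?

36.7

G is at the origin; GE is horizontal with |GE| = 43.4 and E on the +x side, so E = (43.4, 0.00). Since A1 is tangent to GE there, WE ⟂ GE, so W = E + (0, 6.8) = (43.4, 6.80). Since WT ⟂ TZ (tangency), |WZ| = √(6.8² + 38.1²) = 38.7 regardless of where T sits on A1. So Z lies on both circle(G, 58.03) and circle(W, 38.7); the above-GE intersection is Z = (36.7, 44.9). T is the foot of the tangent from Z: T = (49.8, 9.13).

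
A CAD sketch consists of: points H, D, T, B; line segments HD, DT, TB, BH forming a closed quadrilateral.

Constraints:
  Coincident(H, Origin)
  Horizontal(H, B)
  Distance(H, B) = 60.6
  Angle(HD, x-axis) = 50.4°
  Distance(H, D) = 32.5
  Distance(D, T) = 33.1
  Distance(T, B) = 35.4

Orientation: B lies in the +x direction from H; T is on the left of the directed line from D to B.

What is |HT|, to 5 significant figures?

62.753

H is at the origin; HB is horizontal with |HB| = 60.6 and B in +x, so B = (60.6, 0). HD runs at 50.4° with |HD| = 32.5, so D = (20.716, 25.042). T is determined by |DT| = 33.1 and |TB| = 35.4 together: it lies at the intersection of circle(D, 33.1) and circle(B, 35.4). With |DB| = 47.093, the foot of the radical line on DB is 21.874 from D and the perpendicular offset is √(33.1² − 21.874²) = 24.842. Taking the left-of-DB solution: T = (52.451, 34.449).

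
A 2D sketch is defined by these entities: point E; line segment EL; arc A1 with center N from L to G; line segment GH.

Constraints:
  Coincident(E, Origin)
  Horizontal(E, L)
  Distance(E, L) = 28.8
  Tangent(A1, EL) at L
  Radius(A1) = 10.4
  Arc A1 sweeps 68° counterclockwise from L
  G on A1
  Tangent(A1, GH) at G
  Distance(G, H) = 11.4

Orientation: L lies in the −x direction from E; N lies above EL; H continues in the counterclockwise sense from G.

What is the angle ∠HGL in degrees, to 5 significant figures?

146.00°

On A1, L sits at bearing -90° from N; a 68° counterclockwise sweep puts G at bearing -22°, so G = N + 10.4·(cos -22°, sin -22°) = (-19.157, 6.5041). A1 meets GH tangentially, so NG is at right angles to GH, so GH runs along (−sin -22°, cos -22°); with |GH| = 11.4, H = (-14.887, 17.074). Then cos ∠HGL = GH·GL / (|GH||GL|), giving 146.00°.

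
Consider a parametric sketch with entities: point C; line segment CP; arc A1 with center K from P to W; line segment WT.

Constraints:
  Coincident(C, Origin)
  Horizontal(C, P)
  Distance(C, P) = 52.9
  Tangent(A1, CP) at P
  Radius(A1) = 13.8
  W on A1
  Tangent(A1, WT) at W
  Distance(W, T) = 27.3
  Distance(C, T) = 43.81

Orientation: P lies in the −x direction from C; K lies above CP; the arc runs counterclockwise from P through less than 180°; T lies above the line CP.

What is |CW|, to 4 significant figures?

41.15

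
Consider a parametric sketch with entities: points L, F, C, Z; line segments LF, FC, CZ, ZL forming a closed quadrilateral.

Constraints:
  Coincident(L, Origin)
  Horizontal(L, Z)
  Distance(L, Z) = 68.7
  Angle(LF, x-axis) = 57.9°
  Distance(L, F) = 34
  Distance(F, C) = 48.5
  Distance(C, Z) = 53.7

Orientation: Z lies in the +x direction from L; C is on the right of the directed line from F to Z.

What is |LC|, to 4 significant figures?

27.19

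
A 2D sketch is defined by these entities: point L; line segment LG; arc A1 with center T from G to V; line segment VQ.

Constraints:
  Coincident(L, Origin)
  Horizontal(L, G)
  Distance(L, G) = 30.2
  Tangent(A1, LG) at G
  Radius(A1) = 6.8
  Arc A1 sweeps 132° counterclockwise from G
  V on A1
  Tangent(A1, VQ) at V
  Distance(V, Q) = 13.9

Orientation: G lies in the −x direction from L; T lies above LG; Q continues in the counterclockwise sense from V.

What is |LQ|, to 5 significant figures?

40.702

L is at the origin; LG is horizontal with |LG| = 30.2 and G on the −x side, so G = (-30.200, 0.0000). Since A1 is tangent to LG there, TG ⟂ LG, so T = G + (0, 6.8) = (-30.200, 6.8000). On A1, G sits at bearing -90° from T; a 132° counterclockwise sweep puts V at bearing 42°, so V = T + 6.8·(cos 42°, sin 42°) = (-25.147, 11.350). Tangency of A1 to VQ means the radius TV is perpendicular to VQ, so VQ runs along (−sin 42°, cos 42°); with |VQ| = 13.9, Q = (-34.448, 21.680). Then |LQ| = |Q − L| = 40.702.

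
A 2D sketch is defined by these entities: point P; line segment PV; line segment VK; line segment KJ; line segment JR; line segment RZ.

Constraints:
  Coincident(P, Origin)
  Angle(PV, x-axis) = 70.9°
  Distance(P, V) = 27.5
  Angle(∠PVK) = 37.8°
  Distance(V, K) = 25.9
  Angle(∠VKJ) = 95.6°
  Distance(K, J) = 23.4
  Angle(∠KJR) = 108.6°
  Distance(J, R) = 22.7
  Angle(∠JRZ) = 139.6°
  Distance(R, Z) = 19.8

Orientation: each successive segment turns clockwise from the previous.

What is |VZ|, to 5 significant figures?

29.425

∠KJR = 108.6° gives JR at 132.90° from the x-axis; with |JR| = 22.7, R = (-19.477, 8.4526). ∠JRZ = 139.6° gives RZ at 92.500° from the x-axis; with |RZ| = 19.8, Z = (-20.340, 28.234). Then |VZ| = |Z − V| = 29.425.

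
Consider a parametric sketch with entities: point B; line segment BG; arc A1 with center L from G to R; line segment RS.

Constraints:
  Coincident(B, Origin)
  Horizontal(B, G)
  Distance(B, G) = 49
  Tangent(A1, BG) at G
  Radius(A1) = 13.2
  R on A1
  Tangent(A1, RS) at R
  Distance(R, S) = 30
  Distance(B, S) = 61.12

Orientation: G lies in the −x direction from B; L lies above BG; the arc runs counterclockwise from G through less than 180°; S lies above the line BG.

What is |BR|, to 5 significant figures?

39.212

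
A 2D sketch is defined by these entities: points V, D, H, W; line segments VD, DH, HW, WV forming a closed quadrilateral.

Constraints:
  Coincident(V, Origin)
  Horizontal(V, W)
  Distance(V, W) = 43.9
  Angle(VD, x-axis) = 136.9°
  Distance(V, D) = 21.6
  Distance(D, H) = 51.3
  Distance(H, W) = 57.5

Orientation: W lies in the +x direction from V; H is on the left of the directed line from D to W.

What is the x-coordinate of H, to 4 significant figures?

19.46

Checks: V.y = 0.00, W.y = 0.00 ✓; |DH| = 51.30 ✓; |HW| = 57.50 ✓.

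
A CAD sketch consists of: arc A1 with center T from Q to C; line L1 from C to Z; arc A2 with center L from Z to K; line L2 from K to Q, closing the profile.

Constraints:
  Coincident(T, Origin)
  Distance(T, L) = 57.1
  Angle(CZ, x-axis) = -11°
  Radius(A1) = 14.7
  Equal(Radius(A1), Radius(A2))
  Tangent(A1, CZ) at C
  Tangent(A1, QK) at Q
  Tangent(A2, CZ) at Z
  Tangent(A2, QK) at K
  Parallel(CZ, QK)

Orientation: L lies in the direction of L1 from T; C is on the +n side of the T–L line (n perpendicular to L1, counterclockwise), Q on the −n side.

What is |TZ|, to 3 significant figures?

59.0

The slot axis is L1's direction at -11.0°, so u = (cos -11.0°, sin -11.0°) = (0.982, -0.191) and n = (−sin -11.0°, cos -11.0°) = (0.191, 0.982). T is at the origin and L lies 57.1 along u from T, so L = 57.1·u = (56.1, -10.9). Tangency of A1 to both parallel lines with radius 14.7 puts C and Q at T ± 14.7·n: C = (2.80, 14.4), Q = (-2.80, -14.4). Equal radii place Z and K the same way about L: Z = L + 14.7·n = (58.9, 3.53), K = L − 14.7·n = (53.2, -25.3). Then |TZ| = |Z − T| = 59.0.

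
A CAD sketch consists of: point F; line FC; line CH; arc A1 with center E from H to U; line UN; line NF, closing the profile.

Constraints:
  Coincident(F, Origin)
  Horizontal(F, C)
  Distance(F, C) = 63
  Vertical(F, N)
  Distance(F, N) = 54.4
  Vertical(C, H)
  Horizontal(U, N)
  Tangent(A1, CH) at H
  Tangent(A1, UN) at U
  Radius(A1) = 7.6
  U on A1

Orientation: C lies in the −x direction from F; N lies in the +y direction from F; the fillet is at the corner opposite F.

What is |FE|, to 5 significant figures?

72.522

FN is vertical with |FN| = 54.4 and N on the +y side, so N = (0.0000, 54.400). The virtual corner opposite F is at (-63.000, 54.400). Tangency of A1 to CH means the radius EH is perpendicular to CH and the tangent condition forces EU to be normal to UN, with radius 7.6, so the center E sits 7.6 in from both sides at E = (-55.400, 46.800). Then |FE| = |E − F| = 72.522.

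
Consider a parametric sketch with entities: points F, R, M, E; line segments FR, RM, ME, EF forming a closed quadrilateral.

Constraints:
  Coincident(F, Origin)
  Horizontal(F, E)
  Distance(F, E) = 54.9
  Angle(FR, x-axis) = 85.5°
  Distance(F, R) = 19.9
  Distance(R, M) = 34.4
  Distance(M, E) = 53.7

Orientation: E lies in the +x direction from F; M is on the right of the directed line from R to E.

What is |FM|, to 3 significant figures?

14.9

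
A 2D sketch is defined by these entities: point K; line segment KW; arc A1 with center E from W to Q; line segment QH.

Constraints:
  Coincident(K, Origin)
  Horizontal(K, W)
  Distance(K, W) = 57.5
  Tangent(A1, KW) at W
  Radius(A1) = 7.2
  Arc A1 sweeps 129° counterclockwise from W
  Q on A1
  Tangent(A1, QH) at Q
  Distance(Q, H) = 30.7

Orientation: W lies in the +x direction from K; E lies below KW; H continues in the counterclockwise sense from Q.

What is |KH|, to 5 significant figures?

79.621

K is at the origin; K and W share the same y with |KW| = 57.5 and W on the +x side, so W = (57.500, 0.0000). Tangency of A1 to KW means the radius EW is perpendicular to KW, so E = W + (0, -7.2) = (57.500, -7.2000). On A1, W sits at bearing 90° from E; a 129° counterclockwise sweep puts Q at bearing 219°, so Q = E + 7.2·(cos 219°, sin 219°) = (51.905, -11.731). A1 meets QH tangentially, so EQ is at right angles to QH, so QH runs along (−sin 219°, cos 219°); with |QH| = 30.7, H = (71.225, -35.589). Then |KH| = |H − K| = 79.621.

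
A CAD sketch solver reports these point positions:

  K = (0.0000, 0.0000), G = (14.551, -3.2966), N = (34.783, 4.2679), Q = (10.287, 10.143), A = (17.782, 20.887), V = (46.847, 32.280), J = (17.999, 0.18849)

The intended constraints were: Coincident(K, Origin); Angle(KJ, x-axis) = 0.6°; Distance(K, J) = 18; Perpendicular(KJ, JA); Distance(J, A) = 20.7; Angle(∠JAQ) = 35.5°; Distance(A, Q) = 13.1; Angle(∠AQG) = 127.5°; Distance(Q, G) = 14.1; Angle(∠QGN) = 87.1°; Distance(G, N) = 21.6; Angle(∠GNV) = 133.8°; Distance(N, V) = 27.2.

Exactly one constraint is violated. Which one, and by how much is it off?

Distance(N, V) = 27.2 — off by 3.30.

K = (0.00, 0.00) ✓; KJ at 0.6000° ✓; |KJ| = 18.00 ✓; ∠(KJ, JA) = 90.00° ✓; |JA| = 20.70 ✓; ∠JAQ = 35.50° ✓; |AQ| = 13.10 ✓; ∠AQG = 127.5° ✓; |QG| = 14.10 ✓; ∠QGN = 87.10° ✓; |GN| = 21.60 ✓; ∠GNV = 133.8° ✓; |NV| = 30.50 ✗.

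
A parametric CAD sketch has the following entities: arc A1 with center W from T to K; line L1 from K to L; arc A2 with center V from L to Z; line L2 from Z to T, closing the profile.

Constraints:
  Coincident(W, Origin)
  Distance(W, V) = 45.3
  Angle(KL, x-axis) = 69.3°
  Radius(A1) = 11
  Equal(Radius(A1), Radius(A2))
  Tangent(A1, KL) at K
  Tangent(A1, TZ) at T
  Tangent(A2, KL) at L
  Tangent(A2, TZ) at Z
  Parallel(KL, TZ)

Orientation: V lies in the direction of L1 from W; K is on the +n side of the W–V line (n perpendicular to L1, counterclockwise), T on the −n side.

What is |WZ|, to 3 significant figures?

46.6

The slot axis is L1's direction at 69.3°, so u = (cos 69.3°, sin 69.3°) = (0.353, 0.935) and n = (−sin 69.3°, cos 69.3°) = (-0.935, 0.353). W is at the origin and V lies 45.3 along u from W, so V = 45.3·u = (16.0, 42.4). Tangency of A1 to both parallel lines with radius 11.0 puts K and T at W ± 11.0·n: K = (-10.3, 3.89), T = (10.3, -3.89). Equal radii place L and Z the same way about V: L = V + 11.0·n = (5.72, 46.3), Z = V − 11.0·n = (26.3, 38.5). Then |WZ| = |Z − W| = 46.6.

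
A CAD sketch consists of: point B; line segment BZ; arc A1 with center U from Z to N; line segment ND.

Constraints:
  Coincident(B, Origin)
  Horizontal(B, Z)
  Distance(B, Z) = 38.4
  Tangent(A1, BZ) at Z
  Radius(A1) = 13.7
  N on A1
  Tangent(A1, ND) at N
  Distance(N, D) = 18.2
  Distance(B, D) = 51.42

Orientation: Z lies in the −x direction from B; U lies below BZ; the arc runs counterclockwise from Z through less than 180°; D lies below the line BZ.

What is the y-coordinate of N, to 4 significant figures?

-22.90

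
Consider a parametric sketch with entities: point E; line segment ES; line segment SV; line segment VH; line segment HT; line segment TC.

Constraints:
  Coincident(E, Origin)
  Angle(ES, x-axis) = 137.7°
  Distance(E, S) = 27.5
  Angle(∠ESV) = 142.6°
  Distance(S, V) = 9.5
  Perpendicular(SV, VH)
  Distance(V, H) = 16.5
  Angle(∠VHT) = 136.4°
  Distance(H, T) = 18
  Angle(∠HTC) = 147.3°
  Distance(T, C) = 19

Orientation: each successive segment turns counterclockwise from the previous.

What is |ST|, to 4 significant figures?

29.68

SV is perpendicular to VH, so VH runs at -94.90°; with |VH| = 16.5, H = (-31.21, 2.880). ∠VHT = 136.4° gives HT at -51.30° from the x-axis; with |HT| = 18.0, T = (-19.96, -11.17). Then |ST| = |T − S| = 29.68.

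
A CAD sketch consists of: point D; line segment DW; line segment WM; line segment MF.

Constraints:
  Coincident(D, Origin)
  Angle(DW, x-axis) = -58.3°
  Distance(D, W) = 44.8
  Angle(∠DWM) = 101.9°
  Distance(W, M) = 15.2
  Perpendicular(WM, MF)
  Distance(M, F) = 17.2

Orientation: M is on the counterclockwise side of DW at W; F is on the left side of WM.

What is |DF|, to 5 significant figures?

36.149

D is at the origin; DW runs at -58.3° with length 44.8, so W = 44.8·(cos -58.3°, sin -58.3°) = (23.541, -38.116). ∠DWM = 101.9°, so WM runs at -58.3° + (180° − 101.9°) = 19.800° from the x-axis; with |WM| = 15.2, M = W + 15.2·(cos 19.800°, sin 19.800°) = (37.843, -32.968). WM is perpendicular to MF; with |MF| = 17.2 on the left of WM, F = M + 17.2·(-0.33874, 0.94088) = (32.016, -16.784). Then |DF| = |F − D| = 36.149.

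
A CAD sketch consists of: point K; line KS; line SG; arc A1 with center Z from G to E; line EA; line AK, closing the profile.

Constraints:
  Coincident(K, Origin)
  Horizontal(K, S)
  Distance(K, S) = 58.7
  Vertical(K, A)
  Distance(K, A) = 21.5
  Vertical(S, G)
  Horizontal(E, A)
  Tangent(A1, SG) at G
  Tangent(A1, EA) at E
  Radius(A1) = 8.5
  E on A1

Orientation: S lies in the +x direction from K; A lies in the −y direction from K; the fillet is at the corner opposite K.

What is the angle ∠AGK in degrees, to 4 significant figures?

20.73°

K is at the origin; KS is horizontal with |KS| = 58.7 and S on the +x side, so S = (58.70, 0.000). K and A share the same x with |KA| = 21.5 and A on the −y side, so A = (0.000, -21.50). The virtual corner opposite K is at (58.70, -21.50). Tangency of A1 to SG means the radius ZG is perpendicular to SG and since A1 is tangent to EA there, ZE ⟂ EA, with radius 8.5, so the center Z sits 8.5 in from both sides at Z = (50.20, -13.00). That places the tangent points at G = (58.70, -13.00) on SG and E = (50.20, -21.50) on EA. Then cos ∠AGK = GA·GK / (|GA||GK|), giving 20.73°.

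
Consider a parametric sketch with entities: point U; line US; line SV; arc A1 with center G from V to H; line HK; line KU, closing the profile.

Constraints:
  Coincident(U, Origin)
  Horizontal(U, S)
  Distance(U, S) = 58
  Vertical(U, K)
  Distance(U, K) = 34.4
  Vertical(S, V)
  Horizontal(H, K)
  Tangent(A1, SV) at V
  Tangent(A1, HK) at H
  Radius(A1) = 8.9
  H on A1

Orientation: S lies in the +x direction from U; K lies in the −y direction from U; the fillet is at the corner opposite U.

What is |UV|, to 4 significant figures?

63.36

U is at the origin; US is horizontal with |US| = 58.0 and S on the +x side, so S = (58.00, 0.000). UK is vertical with |UK| = 34.4 and K on the −y side, so K = (0.000, -34.40). The virtual corner opposite U is at (58.00, -34.40). A1 meets SV tangentially, so GV is at right angles to SV and A1 meets HK tangentially, so GH is at right angles to HK, with radius 8.9, so the center G sits 8.9 in from both sides at G = (49.10, -25.50). That places the tangent points at V = (58.00, -25.50) on SV and H = (49.10, -34.40) on HK. Then |UV| = |V − U| = 63.36.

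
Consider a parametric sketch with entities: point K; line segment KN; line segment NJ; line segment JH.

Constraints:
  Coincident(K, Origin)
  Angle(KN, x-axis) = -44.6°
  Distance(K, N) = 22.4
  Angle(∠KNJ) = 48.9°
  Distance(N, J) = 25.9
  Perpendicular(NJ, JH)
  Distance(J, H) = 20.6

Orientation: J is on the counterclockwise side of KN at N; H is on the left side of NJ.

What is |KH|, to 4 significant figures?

11.78

K is at the origin; KN runs at -44.6° with length 22.4, so N = 22.4·(cos -44.6°, sin -44.6°) = (15.95, -15.73). ∠KNJ = 48.9°, so NJ runs at -44.6° + (180° − 48.9°) = 86.50° from the x-axis; with |NJ| = 25.9, J = N + 25.9·(cos 86.50°, sin 86.50°) = (17.53, 10.12). NJ ⟂ JH; with |JH| = 20.6 on the left of NJ, H = J + 20.6·(-0.9981, 0.06105) = (-3.031, 11.38). Then |KH| = |H − K| = 11.78.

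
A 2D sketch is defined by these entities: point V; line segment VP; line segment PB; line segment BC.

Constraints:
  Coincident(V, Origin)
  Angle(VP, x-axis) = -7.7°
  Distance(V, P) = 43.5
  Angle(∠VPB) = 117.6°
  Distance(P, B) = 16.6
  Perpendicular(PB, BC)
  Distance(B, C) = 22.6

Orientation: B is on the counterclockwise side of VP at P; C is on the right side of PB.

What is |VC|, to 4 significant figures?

71.35

V is at the origin; VP runs at -7.7° with length 43.5, so P = 43.5·(cos -7.7°, sin -7.7°) = (43.11, -5.828). ∠VPB = 117.6°, so PB runs at -7.7° + (180° − 117.6°) = 54.70° from the x-axis; with |PB| = 16.6, B = P + 16.6·(cos 54.70°, sin 54.70°) = (52.70, 7.719). PB is perpendicular to BC; with |BC| = 22.6 on the right of PB, C = B + 22.6·(0.8161, -0.5779) = (71.14, -5.340). Then |VC| = |C − V| = 71.35.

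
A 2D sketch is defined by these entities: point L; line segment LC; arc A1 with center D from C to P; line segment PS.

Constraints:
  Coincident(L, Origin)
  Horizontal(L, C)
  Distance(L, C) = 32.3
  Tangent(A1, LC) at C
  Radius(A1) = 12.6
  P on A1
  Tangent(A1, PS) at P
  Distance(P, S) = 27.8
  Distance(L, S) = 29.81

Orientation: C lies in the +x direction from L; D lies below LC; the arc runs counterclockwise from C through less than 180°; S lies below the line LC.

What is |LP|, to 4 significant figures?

22.47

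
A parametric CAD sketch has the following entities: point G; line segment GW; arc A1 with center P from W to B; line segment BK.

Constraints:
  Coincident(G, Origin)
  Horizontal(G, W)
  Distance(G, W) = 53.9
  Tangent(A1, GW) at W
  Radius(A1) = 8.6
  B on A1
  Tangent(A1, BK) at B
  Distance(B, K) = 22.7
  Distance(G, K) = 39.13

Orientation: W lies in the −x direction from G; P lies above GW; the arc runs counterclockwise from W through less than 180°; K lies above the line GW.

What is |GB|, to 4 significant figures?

47.29

G is at the origin; GW is horizontal with |GW| = 53.9 and W on the −x side, so W = (-53.90, 0.000). Since A1 is tangent to GW there, PW ⟂ GW, so P = W + (0, 8.6) = (-53.90, 8.600). Since PB ⟂ BK (tangency), |PK| = √(8.6² + 22.7²) = 24.27 regardless of where B sits on A1. So K lies on both circle(G, 39.13) and circle(P, 24.27); the above-GW intersection is K = (-33.02, 20.99). B is the foot of the tangent from K: B = (-47.18, 3.239).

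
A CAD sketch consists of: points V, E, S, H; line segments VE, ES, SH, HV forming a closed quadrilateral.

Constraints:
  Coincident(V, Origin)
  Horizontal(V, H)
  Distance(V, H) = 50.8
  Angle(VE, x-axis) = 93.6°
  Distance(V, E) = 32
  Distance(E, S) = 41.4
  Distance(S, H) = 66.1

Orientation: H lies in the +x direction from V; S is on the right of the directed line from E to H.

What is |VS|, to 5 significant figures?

16.626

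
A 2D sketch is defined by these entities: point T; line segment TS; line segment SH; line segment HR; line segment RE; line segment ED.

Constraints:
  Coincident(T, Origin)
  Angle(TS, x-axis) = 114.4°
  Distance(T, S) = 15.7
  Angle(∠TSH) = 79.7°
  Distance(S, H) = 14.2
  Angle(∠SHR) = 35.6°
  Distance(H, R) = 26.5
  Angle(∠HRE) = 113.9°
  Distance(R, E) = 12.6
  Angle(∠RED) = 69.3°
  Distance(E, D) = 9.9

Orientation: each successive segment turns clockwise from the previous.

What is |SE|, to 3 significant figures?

20.3

∠SHR = 35.6° gives HR at -130° from the x-axis; with |HR| = 26.5, R = (-9.85, -2.45). ∠HRE = 113.9° gives RE at 164° from the x-axis; with |RE| = 12.6, E = (-21.9, 1.10). Then |SE| = |E − S| = 20.3.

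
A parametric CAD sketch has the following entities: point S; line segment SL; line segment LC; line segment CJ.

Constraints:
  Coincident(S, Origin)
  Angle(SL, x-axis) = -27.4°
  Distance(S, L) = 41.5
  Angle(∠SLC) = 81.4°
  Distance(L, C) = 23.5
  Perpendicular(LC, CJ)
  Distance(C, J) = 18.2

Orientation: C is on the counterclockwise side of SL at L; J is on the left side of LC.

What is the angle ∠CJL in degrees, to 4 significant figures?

52.24°

∠SLC = 81.4°, so LC runs at -27.4° + (180° − 81.4°) = 71.20° from the x-axis; with |LC| = 23.5, C = L + 23.5·(cos 71.20°, sin 71.20°) = (44.42, 3.148). The perpendicularity gives CJ at right angles to LC; with |CJ| = 18.2 on the left of LC, J = C + 18.2·(-0.9466, 0.3223) = (27.19, 9.013). Then cos ∠CJL = JC·JL / (|JC||JL|), giving 52.24°.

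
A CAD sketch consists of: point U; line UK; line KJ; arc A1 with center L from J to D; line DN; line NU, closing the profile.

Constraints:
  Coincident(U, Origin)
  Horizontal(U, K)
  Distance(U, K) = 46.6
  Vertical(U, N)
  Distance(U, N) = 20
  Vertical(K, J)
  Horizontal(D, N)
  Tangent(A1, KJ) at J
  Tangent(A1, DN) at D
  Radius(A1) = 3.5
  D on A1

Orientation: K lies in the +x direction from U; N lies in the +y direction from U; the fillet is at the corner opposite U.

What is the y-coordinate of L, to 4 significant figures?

16.50

U is at the origin; U and K share the same y with |UK| = 46.6 and K on the +x side, so K = (46.60, 0.000). UN is vertical with |UN| = 20.0 and N on the +y side, so N = (0.000, 20.00). The virtual corner opposite U is at (46.60, 20.00). A1 meets KJ tangentially, so LJ is at right angles to KJ and the tangent condition forces LD to be normal to DN, with radius 3.5, so the center L sits 3.5 in from both sides at L = (43.10, 16.50). So L.y = 16.50.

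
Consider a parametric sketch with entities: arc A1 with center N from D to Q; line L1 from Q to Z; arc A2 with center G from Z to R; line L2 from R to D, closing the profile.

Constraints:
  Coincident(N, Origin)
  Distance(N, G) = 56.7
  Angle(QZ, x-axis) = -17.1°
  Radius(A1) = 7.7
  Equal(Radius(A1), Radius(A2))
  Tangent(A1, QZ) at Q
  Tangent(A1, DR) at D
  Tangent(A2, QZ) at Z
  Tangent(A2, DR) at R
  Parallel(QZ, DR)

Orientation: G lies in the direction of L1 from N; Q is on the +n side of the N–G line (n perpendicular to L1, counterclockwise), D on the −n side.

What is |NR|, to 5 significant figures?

57.220

The slot axis is L1's direction at -17.1°, so u = (cos -17.1°, sin -17.1°) = (0.95579, -0.29404) and n = (−sin -17.1°, cos -17.1°) = (0.29404, 0.95579). N is at the origin and G lies 56.7 along u from N, so G = 56.7·u = (54.193, -16.672). Tangency of A1 to both parallel lines with radius 7.7 puts Q and D at N ± 7.7·n: Q = (2.2641, 7.3596), D = (-2.2641, -7.3596). Equal radii place Z and R the same way about G: Z = G + 7.7·n = (56.458, -9.3125), R = G − 7.7·n = (51.929, -24.032). Then |NR| = |R − N| = 57.220.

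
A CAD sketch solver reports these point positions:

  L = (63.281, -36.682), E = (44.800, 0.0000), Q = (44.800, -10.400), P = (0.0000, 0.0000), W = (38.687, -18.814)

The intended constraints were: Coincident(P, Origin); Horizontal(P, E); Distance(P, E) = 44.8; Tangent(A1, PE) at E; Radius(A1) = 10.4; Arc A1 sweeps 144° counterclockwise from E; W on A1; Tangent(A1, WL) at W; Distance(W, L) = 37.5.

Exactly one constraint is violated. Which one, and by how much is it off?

Distance(W, L) = 37.5 — off by 7.10.

P = (0.00, 0.00) ✓; P.y = 0.00, E.y = 0.00 ✓; |PE| = 44.80 ✓; ∠(QE, EP) = 90.00° ✓; |QE| = 10.40 ✓; bearing(Q→W) − bearing(Q→E) = 144.0° ✓; |QW| = 10.40 ✓; ∠(QW, WL) = 90.00° ✓; |WL| = 30.40 ✗.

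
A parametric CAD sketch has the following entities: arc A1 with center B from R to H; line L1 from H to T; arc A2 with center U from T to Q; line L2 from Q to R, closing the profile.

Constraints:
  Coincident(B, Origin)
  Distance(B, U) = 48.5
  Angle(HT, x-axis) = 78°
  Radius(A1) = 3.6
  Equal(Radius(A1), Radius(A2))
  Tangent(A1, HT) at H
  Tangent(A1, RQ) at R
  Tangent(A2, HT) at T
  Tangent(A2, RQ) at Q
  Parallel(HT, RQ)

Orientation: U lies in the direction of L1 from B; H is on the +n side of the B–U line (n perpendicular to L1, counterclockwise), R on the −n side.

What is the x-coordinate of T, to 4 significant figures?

6.562

The slot axis is L1's direction at 78.0°, so u = (cos 78.0°, sin 78.0°) = (0.2079, 0.9781) and n = (−sin 78.0°, cos 78.0°) = (-0.9781, 0.2079). B is at the origin and U lies 48.5 along u from B, so U = 48.5·u = (10.08, 47.44). Tangency of A1 to both parallel lines with radius 3.6 puts H and R at B ± 3.6·n: H = (-3.521, 0.7485), R = (3.521, -0.7485). Equal radii place T and Q the same way about U: T = U + 3.6·n = (6.562, 48.19), Q = U − 3.6·n = (13.61, 46.69). So T.x = 6.562.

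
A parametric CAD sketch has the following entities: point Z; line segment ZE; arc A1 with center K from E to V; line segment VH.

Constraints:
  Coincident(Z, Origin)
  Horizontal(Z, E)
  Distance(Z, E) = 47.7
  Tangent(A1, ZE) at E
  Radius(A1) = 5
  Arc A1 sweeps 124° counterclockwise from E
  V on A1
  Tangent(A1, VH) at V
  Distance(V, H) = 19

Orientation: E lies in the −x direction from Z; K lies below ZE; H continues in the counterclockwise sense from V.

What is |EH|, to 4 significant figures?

24.42

Z is at the origin; Z and E share the same y with |ZE| = 47.7 and E on the −x side, so E = (-47.70, 0.000). The tangent condition forces KE to be normal to ZE, so K = E + (0, -5) = (-47.70, -5.000). On A1, E sits at bearing 90° from K; a 124° counterclockwise sweep puts V at bearing 214°, so V = K + 5.0·(cos 214°, sin 214°) = (-51.85, -7.796). Since A1 is tangent to VH there, KV ⟂ VH, so VH runs along (−sin 214°, cos 214°); with |VH| = 19.0, H = (-41.22, -23.55). Then |EH| = |H − E| = 24.42.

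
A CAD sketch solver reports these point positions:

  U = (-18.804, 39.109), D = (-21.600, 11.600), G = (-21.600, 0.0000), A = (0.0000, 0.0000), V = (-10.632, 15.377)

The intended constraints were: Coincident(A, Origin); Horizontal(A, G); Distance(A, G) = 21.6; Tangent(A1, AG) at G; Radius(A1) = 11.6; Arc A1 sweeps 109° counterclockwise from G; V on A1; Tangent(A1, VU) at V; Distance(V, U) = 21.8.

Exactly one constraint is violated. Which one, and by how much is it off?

Distance(V, U) = 21.8 — off by 3.30.

A = (0.00, 0.00) ✓; A.y = 0.00, G.y = 0.00 ✓; |AG| = 21.60 ✓; ∠(DG, GA) = 90.00° ✓; |DG| = 11.60 ✓; bearing(D→V) − bearing(D→G) = 109.0° ✓; |DV| = 11.60 ✓; ∠(DV, VU) = 90.00° ✓; |VU| = 25.10 ✗.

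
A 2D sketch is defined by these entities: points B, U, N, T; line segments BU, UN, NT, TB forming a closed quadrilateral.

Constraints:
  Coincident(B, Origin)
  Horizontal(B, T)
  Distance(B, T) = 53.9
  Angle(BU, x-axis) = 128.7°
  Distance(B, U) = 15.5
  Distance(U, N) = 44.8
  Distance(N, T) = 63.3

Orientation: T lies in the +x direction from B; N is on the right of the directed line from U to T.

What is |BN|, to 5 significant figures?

31.827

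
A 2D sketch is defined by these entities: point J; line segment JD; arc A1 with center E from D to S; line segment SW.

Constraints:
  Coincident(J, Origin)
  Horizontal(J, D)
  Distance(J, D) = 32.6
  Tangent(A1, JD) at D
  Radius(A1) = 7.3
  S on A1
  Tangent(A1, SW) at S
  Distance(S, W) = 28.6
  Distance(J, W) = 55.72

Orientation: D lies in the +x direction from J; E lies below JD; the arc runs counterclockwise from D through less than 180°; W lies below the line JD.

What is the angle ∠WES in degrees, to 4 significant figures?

75.68°

Checks: |ES| = 7.300 ✓; ∠(ES, SW) = 90.00° ✓; |SW| = 28.60 ✓; |JW| = 55.72 ✓.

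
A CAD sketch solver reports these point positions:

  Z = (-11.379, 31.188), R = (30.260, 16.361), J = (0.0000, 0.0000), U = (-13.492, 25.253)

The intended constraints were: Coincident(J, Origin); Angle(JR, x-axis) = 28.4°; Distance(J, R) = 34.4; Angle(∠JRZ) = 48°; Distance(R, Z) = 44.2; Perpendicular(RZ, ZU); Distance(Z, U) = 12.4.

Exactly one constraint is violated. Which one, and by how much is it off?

Distance(Z, U) = 12.4 — off by 6.10.

J = (0.00, 0.00) ✓; JR at 28.40° ✓; |JR| = 34.40 ✓; ∠JRZ = 48.00° ✓; |RZ| = 44.20 ✓; ∠(RZ, ZU) = 90.00° ✓; |ZU| = 6.300 ✗.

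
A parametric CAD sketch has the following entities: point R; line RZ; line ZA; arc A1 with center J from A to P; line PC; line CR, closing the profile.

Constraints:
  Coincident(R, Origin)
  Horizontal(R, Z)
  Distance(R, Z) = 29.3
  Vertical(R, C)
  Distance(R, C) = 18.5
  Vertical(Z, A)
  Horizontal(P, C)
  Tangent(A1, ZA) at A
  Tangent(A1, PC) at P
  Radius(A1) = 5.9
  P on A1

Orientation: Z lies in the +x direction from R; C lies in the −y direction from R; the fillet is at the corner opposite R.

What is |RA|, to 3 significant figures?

31.9

R is at the origin; RZ is horizontal with |RZ| = 29.3 and Z on the +x side, so Z = (29.3, 0.00). R and C share the same x with |RC| = 18.5 and C on the −y side, so C = (0.00, -18.5). The virtual corner opposite R is at (29.3, -18.5). Since A1 is tangent to ZA there, JA ⟂ ZA and tangency of A1 to PC means the radius JP is perpendicular to PC, with radius 5.9, so the center J sits 5.9 in from both sides at J = (23.4, -12.6). That places the tangent points at A = (29.3, -12.6) on ZA and P = (23.4, -18.5) on PC. Then |RA| = |A − R| = 31.9.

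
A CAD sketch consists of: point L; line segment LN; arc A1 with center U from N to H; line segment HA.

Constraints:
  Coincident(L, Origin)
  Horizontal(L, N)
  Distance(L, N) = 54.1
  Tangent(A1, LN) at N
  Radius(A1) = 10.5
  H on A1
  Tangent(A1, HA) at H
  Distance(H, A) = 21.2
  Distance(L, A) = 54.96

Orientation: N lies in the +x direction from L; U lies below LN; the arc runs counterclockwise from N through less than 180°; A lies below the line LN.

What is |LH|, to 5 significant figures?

44.971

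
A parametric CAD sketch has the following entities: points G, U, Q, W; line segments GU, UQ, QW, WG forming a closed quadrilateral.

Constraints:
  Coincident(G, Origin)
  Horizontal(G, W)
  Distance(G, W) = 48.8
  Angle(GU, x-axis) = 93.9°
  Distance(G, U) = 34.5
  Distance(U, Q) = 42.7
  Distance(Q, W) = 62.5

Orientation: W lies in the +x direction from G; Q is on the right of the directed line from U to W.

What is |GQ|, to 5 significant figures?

14.979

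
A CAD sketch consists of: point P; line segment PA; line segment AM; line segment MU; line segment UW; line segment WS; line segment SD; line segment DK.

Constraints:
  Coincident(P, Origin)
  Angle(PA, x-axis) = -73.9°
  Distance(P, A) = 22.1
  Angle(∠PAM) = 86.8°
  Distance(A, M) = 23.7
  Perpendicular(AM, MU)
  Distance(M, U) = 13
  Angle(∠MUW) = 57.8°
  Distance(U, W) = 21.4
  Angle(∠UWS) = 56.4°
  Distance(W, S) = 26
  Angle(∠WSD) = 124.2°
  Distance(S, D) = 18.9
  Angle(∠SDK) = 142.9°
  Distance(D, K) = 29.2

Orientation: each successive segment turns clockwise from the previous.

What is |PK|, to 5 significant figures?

55.103

P is at the origin; PA runs at -73.9° with length 22.1, so A = (6.1287, -21.233). ∠PAM = 86.8° gives AM at -167.10° from the x-axis; with |AM| = 23.7, M = (-16.973, -26.524). The perpendicularity gives MU at right angles to AM, so MU runs at 102.90°; with |MU| = 13.0, U = (-19.875, -13.852). ∠MUW = 57.8° gives UW at -19.300° from the x-axis; with |UW| = 21.4, W = (0.32190, -20.925). ∠UWS = 56.4° gives WS at -142.90° from the x-axis; with |WS| = 26.0, S = (-20.415, -36.609). ∠WSD = 124.2° gives SD at 161.30° from the x-axis; with |SD| = 18.9, D = (-38.318, -30.549). ∠SDK = 142.9° gives DK at 124.20° from the x-axis; with |DK| = 29.2, K = (-54.730, -6.3984). Then |PK| = |K − P| = 55.103.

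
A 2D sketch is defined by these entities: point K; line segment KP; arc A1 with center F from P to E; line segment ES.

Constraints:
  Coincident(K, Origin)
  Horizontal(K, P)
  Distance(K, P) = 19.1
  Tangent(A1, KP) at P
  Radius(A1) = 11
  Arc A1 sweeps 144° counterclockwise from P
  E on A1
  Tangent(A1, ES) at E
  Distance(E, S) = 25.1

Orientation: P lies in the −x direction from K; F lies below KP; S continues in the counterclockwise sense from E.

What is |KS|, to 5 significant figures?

35.049

K is at the origin; KP is horizontal with |KP| = 19.1 and P on the −x side, so P = (-19.100, 0.0000). Since A1 is tangent to KP there, FP ⟂ KP, so F = P + (0, -11) = (-19.100, -11.000). On A1, P sits at bearing 90° from F; a 144° counterclockwise sweep puts E at bearing 234°, so E = F + 11.0·(cos 234°, sin 234°) = (-25.566, -19.899). Tangency of A1 to ES means the radius FE is perpendicular to ES, so ES runs along (−sin 234°, cos 234°); with |ES| = 25.1, S = (-5.2593, -34.653). Then |KS| = |S − K| = 35.049.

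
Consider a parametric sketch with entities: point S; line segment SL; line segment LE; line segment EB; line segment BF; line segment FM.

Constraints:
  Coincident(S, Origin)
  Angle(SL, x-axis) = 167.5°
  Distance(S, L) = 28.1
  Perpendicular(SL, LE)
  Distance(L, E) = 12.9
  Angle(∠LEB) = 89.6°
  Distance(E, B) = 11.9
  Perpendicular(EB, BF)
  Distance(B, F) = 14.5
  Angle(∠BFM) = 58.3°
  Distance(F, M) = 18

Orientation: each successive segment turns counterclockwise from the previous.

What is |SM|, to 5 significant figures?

32.519

S is at the origin; SL runs at 167.5° with length 28.1, so L = (-27.434, 6.0820). SL is perpendicular to LE, so LE runs at -102.50°; with |LE| = 12.9, E = (-30.226, -6.5123). ∠LEB = 89.6° gives EB at -12.100° from the x-axis; with |EB| = 11.9, B = (-18.590, -9.0067). The perpendicularity gives BF at right angles to EB, so BF runs at 77.900°; with |BF| = 14.5, F = (-15.551, 5.1711). ∠BFM = 58.3° gives FM at -160.40° from the x-axis; with |FM| = 18.0, M = (-32.508, -0.86700). Then |SM| = |M − S| = 32.519.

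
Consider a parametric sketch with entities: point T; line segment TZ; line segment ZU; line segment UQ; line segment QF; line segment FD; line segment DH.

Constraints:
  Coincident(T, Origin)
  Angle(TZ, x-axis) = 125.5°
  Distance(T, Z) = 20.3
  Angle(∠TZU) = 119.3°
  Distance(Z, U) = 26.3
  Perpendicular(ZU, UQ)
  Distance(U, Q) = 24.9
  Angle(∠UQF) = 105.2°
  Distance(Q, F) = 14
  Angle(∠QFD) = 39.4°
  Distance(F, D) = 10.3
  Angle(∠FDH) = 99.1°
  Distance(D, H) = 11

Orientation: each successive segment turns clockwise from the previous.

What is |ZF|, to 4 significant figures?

31.30

ZU ⟂ UQ, so UQ runs at -25.20°; with |UQ| = 24.9, Q = (21.94, 29.72). ∠UQF = 105.2° gives QF at -100.0° from the x-axis; with |QF| = 14.0, F = (19.51, 15.93). Then |ZF| = |F − Z| = 31.30.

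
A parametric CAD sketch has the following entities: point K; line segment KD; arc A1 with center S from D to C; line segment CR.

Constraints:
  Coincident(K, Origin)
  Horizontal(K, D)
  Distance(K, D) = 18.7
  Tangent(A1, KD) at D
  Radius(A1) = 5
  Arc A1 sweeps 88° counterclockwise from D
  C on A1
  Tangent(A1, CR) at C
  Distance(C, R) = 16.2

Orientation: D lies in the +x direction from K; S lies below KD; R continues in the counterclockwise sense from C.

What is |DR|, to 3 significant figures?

21.7

K is at the origin; K and D share the same y with |KD| = 18.7 and D on the +x side, so D = (18.7, 0.00). Tangency of A1 to KD means the radius SD is perpendicular to KD, so S = D + (0, -5) = (18.7, -5.00). On A1, D sits at bearing 90° from S; an 88° counterclockwise sweep puts C at bearing 178°, so C = S + 5.0·(cos 178°, sin 178°) = (13.7, -4.83). Tangency of A1 to CR means the radius SC is perpendicular to CR, so CR runs along (−sin 178°, cos 178°); with |CR| = 16.2, R = (13.1, -21.0). Then |DR| = |R − D| = 21.7.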